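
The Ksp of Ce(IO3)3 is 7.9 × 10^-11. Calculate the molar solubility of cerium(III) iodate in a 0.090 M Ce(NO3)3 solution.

Ce(IO3)3(s) ⇌ Ce^3+ + 3 IO3^-
Ksp = [Ce^3+][IO3^-]^3
Let s be the molar solubility in this solution. [Ce^3+] = 0.090 + s ≈ 0.090, [IO3^-] = 3s (since Ce^3+ from Ce(NO3)3 dominates).
Ksp ≈ 0.090 × (3s)^3
s = 3.2 x 10^-4 M
Check: s = 3.2 x 10^-4 ≪ 0.090, so the approximation is valid.

s ≈ 3.2e-4 M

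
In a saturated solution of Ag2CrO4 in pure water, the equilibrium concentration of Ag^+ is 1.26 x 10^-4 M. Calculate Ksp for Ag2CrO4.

1.00 x 10^-12

Ag2CrO4(s) ⇌ 2 Ag^+ + CrO4^2-
Stoichiometry gives [CrO4^2-] = (1/2)[Ag^+] = 6.300 × 10^-5 M.
Ksp = [Ag^+]^2[CrO4^2-]
Ksp = (1.26 x 10^-4)^2 × 6.300 x 10^-5 = 1.00 x 10^-12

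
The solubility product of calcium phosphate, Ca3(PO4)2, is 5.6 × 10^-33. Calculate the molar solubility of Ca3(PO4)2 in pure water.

Ca3(PO4)2(s) ⇌ 3 Ca^2+(aq) + 2 PO4^3-(aq)
Ksp = [Ca^2+]^3[PO4^3-]^2
For each mole of Ca3(PO4)2 that dissolves: [Ca^2+] = 3s, [PO4^3-] = 2s.
Substituting: Ksp = (3s)^3(2s)^2 = 108s^5
s^5 = 5.6 × 10^-33 / 108, so s = 1.4 × 10^-7 M

s ≈ 1.4e-7 M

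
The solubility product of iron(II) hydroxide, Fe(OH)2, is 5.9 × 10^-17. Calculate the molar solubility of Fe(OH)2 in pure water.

Fe(OH)2(s) ⇌ Fe^2+ + 2 OH^-
Ksp = [Fe^2+][OH^-]^2
If s mol/L of Fe(OH)2 dissolves, [Fe^2+] = s and [OH^-] = 2s.
So Ksp = s × (2s)^2 = 4s^3
s^3 = 5.9 × 10^-17 / 4, so s = 2.5 × 10^-6 M

2.5e-6 M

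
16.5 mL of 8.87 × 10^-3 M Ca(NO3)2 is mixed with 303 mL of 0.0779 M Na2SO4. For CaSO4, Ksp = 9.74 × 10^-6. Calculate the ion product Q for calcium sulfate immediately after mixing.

Total volume = 16.5 + 303 = 319.5 mL.
[Ca^2+] = 8.87 x 10^-3 × (16.5/319.5) = 4.581 × 10^-4 M
[SO4^2-] = 7.79 × 10^-2 × (303/319.5) = 7.388 × 10^-2 M
CaSO4(s) <=> Ca^2+(aq) + SO4^2-(aq), so Q = [Ca^2+][SO4^2-]
Q = (4.581 × 10^-4)(7.388 × 10^-2) = 3.38 × 10^-5
Q > Ksp, so CaSO4 will precipitate.

Q ≈ 3.38 × 10^-5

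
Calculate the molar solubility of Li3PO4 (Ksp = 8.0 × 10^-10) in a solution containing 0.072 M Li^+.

s ≈ 2.1 x 10^-6 M

Li3PO4(s) ⇌ 3 Li^+ + PO4^3-
Ksp = [Li^+]^3[PO4^3-]
If s mol/L dissolves here, [Li^+] = 0.072 + 3s ≈ 0.072, [PO4^3-] = s (since the Li^+ already present dominates).
Ksp ≈ (0.072)^3 × s
s = 2.1 × 10^-6 M
Check: 3s = 6.4 x 10^-6 ≪ 0.072, so the approximation is valid.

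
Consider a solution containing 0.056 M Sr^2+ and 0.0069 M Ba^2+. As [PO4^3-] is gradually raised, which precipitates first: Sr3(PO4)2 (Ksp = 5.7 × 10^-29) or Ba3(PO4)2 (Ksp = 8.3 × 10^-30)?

Sr3(PO4)2

Each salt begins to precipitate when Q = Ksp, i.e. when [PO4^3-] reaches its threshold.
For Sr3(PO4)2: 5.7 × 10^-29 = (0.056)^3 × [PO4^3-]^2  ⇒  [PO4^3-] = 5.7 x 10^-13 M.
For Ba3(PO4)2: 8.3 × 10^-30 = (0.0069)^3 × [PO4^3-]^2  ⇒  [PO4^3-] = 5.0 × 10^-12 M.
The salt with the lower threshold [PO4^3-] precipitates first: Sr3(PO4)2.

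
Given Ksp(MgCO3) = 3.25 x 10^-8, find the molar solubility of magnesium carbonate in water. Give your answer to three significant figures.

MgCO3(s) <=> Mg^2+(aq) + CO3^2-(aq)
Ksp = [Mg^2+][CO3^2-]
For each mole of MgCO3 that dissolves: [Mg^2+] = s, [CO3^2-] = s.
Ksp = s × s = s^2
s = (3.25 x 10^-8)^(1/2) = 1.80 × 10^-4 M

s ≈ 1.80e-4 M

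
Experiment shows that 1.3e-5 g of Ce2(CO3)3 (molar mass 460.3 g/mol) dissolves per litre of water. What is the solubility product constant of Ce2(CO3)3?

Molar solubility s = (1.3 × 10^-5 g/L) / (460.3 g/mol) = 2.82 × 10^-8 M.
Ce2(CO3)3(s) ⇌ 2 Ce^3+(aq) + 3 CO3^2-(aq)
If s mol/L of Ce2(CO3)3 dissolves, [Ce^3+] = 2s and [CO3^2-] = 3s.
Ksp = [Ce^3+]^2[CO3^2-]^3
So Ksp = (2s)^2 × (3s)^3 = 108s^5
Ksp = 108 × (2.82 × 10^-8)^5 = 1.9 × 10^-36

Ksp ≈ 1.9 × 10^-36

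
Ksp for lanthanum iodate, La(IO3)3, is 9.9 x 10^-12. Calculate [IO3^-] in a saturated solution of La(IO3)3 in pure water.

2.3e-3 M

La(IO3)3(s) ⇌ La^3+(aq) + 3 IO3^-(aq)
Ksp = [La^3+][IO3^-]^3
For each mole of La(IO3)3 that dissolves: [La^3+] = s, [IO3^-] = 3s.
So Ksp = s × (3s)^3 = 27s^4
Solving, s = (9.9 x 10^-12/27)^(1/4) = 7.78 × 10^-4 M
[IO3^-] = 3s = 2.3 x 10^-3 M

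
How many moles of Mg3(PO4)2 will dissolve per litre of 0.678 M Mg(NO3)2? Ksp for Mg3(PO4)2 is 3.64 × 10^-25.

Mg3(PO4)2(s) ⇌ 3 Mg^2+(aq) + 2 PO4^3-(aq)
Ksp = [Mg^2+]^3[PO4^3-]^2
Let s be the molar solubility in this solution. [Mg^2+] = 0.678 + 3s ≈ 0.678, [PO4^3-] = 2s (common-ion effect: Mg^2+ is already 0.678 M).
Ksp ≈ (0.678)^3 × (2s)^2
s = 5.40 x 10^-13 M
Check: 3s = 1.6 × 10^-12 ≪ 0.678, so the approximation is valid.

5.40 × 10^-13 M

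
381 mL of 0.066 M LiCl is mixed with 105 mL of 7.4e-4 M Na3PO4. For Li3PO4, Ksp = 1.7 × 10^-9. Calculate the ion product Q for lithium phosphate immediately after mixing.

Total volume = 381 + 105 = 486 mL.
[Li^+] = 6.6 x 10^-2 × (381/486) = 5.17 × 10^-2 M
[PO4^3-] = 7.4 × 10^-4 × (105/486) = 1.60 x 10^-4 M
Li3PO4(s) <=> 3 Li^+ + PO4^3-, so Q = [Li^+]^3[PO4^3-]
Q = (5.17 x 10^-2)^3(1.60 x 10^-4) = 2.2 x 10^-8
Q > Ksp, so Li3PO4 will precipitate.

Q ≈ 2.2e-8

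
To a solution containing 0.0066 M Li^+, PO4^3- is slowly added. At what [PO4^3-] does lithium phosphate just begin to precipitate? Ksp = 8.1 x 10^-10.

[PO4^3-] ≈ 2.8e-3 M

Li3PO4(s) ⇌ 3 Li^+(aq) + PO4^3-(aq)
Ksp = [Li^+]^3[PO4^3-]
Precipitation begins when Q = Ksp. With [Li^+] = 0.0066 M:
8.1 x 10^-10 = (0.0066)^3 × [PO4^3-]
[PO4^3-] = (8.1 x 10^-10 / 2.87 × 10^-7) = 2.8 × 10^-3 M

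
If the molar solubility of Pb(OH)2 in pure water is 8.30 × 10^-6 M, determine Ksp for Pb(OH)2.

Pb(OH)2(s) ⇌ Pb^2+(aq) + 2 OH^-(aq)
For each mole of Pb(OH)2 that dissolves: [Pb^2+] = s, [OH^-] = 2s.
Ksp = [Pb^2+][OH^-]^2
So Ksp = s × (2s)^2 = 4s^3
With s = 8.30 × 10^-6: Ksp = 2.29 x 10^-15

2.29 × 10^-15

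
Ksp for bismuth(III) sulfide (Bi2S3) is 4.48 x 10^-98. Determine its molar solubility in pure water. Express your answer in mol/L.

Bi2S3(s) ⇌ 2 Bi^3+ + 3 S^2-
Ksp = [Bi^3+]^2[S^2-]^3
If s mol/L of Bi2S3 dissolves, [Bi^3+] = 2s and [S^2-] = 3s.
Substituting: Ksp = (2s)^2(3s)^3 = 108s^5
s^5 = 4.48 x 10^-98 / 108, so s = 1.33 × 10^-20 M

s = 1.33 x 10^-20 M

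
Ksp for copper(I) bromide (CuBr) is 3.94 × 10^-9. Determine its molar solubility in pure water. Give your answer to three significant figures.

6.28e-5 M

CuBr(s) <=> Cu^+(aq) + Br^-(aq)
Ksp = [Cu^+][Br^-]
Let s = molar solubility. Then [Cu^+] = s and [Br^-] = s.
Ksp = s × s = s^2
s = √(3.94 × 10^-9) = 6.28 × 10^-5 M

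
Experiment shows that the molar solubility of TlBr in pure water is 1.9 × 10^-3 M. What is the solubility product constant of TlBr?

3.6e-6

TlBr(s) ⇌ Tl^+(aq) + Br^-(aq)
Let s = molar solubility. Then [Tl^+] = s and [Br^-] = s.
Ksp = [Tl^+][Br^-]
Ksp = (s)(s) = s^2
With s = 1.9 × 10^-3: Ksp = 3.6 × 10^-6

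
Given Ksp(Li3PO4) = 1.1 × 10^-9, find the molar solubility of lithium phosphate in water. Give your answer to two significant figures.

Li3PO4(s) ⇌ 3 Li^+ + PO4^3-
Ksp = [Li^+]^3[PO4^3-]
For each mole of Li3PO4 that dissolves: [Li^+] = 3s, [PO4^3-] = s.
Substituting: Ksp = (3s)^3s = 27s^4
s = (1.1 × 10^-9 / 27)^(1/4) = 2.5 × 10^-3 M

s ≈ 2.5 × 10^-3 M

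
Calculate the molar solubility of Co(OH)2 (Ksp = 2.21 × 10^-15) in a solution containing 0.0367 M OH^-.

s ≈ 1.64 x 10^-12 M

Co(OH)2(s) <=> Co^2+(aq) + 2 OH^-(aq)
Ksp = [Co^2+][OH^-]^2
Let s be the molar solubility in this solution. [Co^2+] = s, [OH^-] = 0.0367 + 2s ≈ 0.0367 (since the OH^- already present dominates).
Ksp ≈ s × (0.0367)^2
s = 1.64 × 10^-12 M
Check: 2s = 3.3 × 10^-12 ≪ 0.0367, so the approximation is valid.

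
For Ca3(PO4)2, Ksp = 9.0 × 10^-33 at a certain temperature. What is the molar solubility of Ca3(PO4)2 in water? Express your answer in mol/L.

Ca3(PO4)2(s) ⇌ 3 Ca^2+(aq) + 2 PO4^3-(aq)
Ksp = [Ca^2+]^3[PO4^3-]^2
With molar solubility s: [Ca^2+] = 3s, [PO4^3-] = 2s.
Ksp = (3s)^3(2s)^2 = 108s^5
Solving, s = (9.0 × 10^-33/108)^(1/5) = 1.5 × 10^-7 M

s ≈ 1.5e-7 M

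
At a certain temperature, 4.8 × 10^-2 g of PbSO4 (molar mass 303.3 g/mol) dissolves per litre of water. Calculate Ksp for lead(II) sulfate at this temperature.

Molar solubility s = (4.8 x 10^-2 g/L) / (303.3 g/mol) = 1.58 × 10^-4 M.
PbSO4(s) ⇌ Pb^2+ + SO4^2-
For each mole of PbSO4 that dissolves: [Pb^2+] = s, [SO4^2-] = s.
Ksp = [Pb^2+][SO4^2-]
Ksp = s^2
With s = 1.58 × 10^-4: Ksp = 2.5 × 10^-8

2.5e-8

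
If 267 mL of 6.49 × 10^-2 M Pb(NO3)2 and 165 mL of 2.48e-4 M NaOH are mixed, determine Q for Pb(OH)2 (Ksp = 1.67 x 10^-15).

Q ≈ 3.60e-10

Total volume = 267 + 165 = 432 mL.
[Pb^2+] = 6.49 x 10^-2 × (267/432) = 4.011 × 10^-2 M
[OH^-] = 2.48 × 10^-4 × (165/432) = 9.472 × 10^-5 M
Pb(OH)2(s) <=> Pb^2+(aq) + 2 OH^-(aq), so Q = [Pb^2+][OH^-]^2
Q = (4.011 × 10^-2)(9.472 × 10^-5)^2 = 3.60 × 10^-10
Q > Ksp, so Pb(OH)2 will precipitate.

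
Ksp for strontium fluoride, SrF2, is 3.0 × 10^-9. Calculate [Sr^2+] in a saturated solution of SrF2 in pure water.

[Sr^2+] = 9.1 × 10^-4 M

SrF2(s) ⇌ Sr^2+(aq) + 2 F^-(aq)
Ksp = [Sr^2+][F^-]^2
Let s = molar solubility. Then [Sr^2+] = s and [F^-] = 2s.
Substituting: Ksp = s(2s)^2 = 4s^3
s = (3.0 × 10^-9 / 4)^(1/3) = 9.09 × 10^-4 M
[Sr^2+] = s = 9.1 × 10^-4 M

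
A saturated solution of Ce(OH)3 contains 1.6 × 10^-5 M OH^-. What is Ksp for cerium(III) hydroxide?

Ce(OH)3(s) ⇌ Ce^3+(aq) + 3 OH^-(aq)
Stoichiometry gives [Ce^3+] = (1/3)[OH^-] = 5.33 × 10^-6 M.
Ksp = [Ce^3+][OH^-]^3
Ksp = 5.33 × 10^-6 × (1.6 × 10^-5)^3 = 2.2 × 10^-20

Ksp ≈ 2.2 x 10^-20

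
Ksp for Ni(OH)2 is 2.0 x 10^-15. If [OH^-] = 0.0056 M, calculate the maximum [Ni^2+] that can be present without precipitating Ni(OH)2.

Ni(OH)2(s) ⇌ Ni^2+(aq) + 2 OH^-(aq)
Ksp = [Ni^2+][OH^-]^2
Precipitation begins when Q = Ksp. With [OH^-] = 0.0056 M:
2.0 x 10^-15 = (0.0056)^2 × [Ni^2+]
[Ni^2+] = (2.0 x 10^-15 / 3.14 × 10^-5) = 6.4 × 10^-11 M

[Ni^2+] ≈ 6.4 x 10^-11 M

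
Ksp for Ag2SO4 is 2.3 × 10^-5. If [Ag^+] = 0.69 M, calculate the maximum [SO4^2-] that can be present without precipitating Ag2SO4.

Ag2SO4(s) ⇌ 2 Ag^+(aq) + SO4^2-(aq)
Ksp = [Ag^+]^2[SO4^2-]
Precipitation begins when Q = Ksp. With [Ag^+] = 0.69 M:
2.3 × 10^-5 = (0.69)^2 × [SO4^2-]
[SO4^2-] = (2.3 × 10^-5 / 4.76 x 10^-1) = 4.8 × 10^-5 M

[SO4^2-] = 4.8e-5 M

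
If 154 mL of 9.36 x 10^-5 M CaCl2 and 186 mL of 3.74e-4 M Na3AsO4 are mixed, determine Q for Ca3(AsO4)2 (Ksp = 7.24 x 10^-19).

Total volume = 154 + 186 = 340 mL.
[Ca^2+] = 9.36 × 10^-5 × (154/340) = 4.240 × 10^-5 M
[AsO4^3-] = 3.74 × 10^-4 × (186/340) = 2.046 x 10^-4 M
Ca3(AsO4)2(s) <=> 3 Ca^2+ + 2 AsO4^3-, so Q = [Ca^2+]^3[AsO4^3-]^2
Q = (4.240 x 10^-5)^3(2.046 × 10^-4)^2 = 3.19 × 10^-21
Q < Ksp, so no precipitate of Ca3(AsO4)2 forms.

Q = 3.19 × 10^-21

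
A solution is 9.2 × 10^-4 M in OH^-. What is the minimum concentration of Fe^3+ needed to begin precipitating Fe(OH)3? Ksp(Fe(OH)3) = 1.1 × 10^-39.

Fe(OH)3(s) ⇌ Fe^3+ + 3 OH^-
Ksp = [Fe^3+][OH^-]^3
Precipitation begins when Q = Ksp. With [OH^-] = 9.2 × 10^-4 M:
1.1 × 10^-39 = (9.2 × 10^-4)^3 × [Fe^3+]
[Fe^3+] = (1.1 × 10^-39 / 7.79 × 10^-10) = 1.4 x 10^-30 M

[Fe^3+] ≈ 1.4e-30 M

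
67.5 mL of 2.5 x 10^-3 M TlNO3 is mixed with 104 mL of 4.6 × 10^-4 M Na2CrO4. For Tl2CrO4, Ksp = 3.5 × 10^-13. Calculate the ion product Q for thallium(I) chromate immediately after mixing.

Total volume = 67.5 + 104 = 171.5 mL.
[Tl^+] = 2.5 × 10^-3 × (67.5/171.5) = 9.84 × 10^-4 M
[CrO4^2-] = 4.6 x 10^-4 × (104/171.5) = 2.79 × 10^-4 M
Tl2CrO4(s) <=> 2 Tl^+(aq) + CrO4^2-(aq), so Q = [Tl^+]^2[CrO4^2-]
Q = (9.84 × 10^-4)^2(2.79 × 10^-4) = 2.7 x 10^-10
Q > Ksp, so Tl2CrO4 will precipitate.

Q = 2.7e-10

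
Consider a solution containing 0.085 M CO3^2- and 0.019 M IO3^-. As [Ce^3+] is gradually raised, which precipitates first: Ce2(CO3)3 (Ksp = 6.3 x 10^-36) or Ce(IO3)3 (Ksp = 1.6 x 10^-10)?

Ce2(CO3)3

Each salt begins to precipitate when Q = Ksp, i.e. when [Ce^3+] reaches its threshold.
For Ce2(CO3)3: 6.3 x 10^-36 = (0.085)^3 × [Ce^3+]^2  ⇒  [Ce^3+] = 1.0 x 10^-16 M.
For Ce(IO3)3: 1.6 x 10^-10 = (0.019)^3 × [Ce^3+]  ⇒  [Ce^3+] = 2.3 x 10^-5 M.
The salt with the lower threshold [Ce^3+] precipitates first: Ce2(CO3)3.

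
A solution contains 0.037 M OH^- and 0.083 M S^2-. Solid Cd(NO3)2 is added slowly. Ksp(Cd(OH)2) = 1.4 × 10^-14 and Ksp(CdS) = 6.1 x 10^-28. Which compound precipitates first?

CdS

Precipitation of each salt starts when its ion product equals its Ksp.
For Cd(OH)2: 1.4 × 10^-14 = (0.037)^2 × [Cd^2+]  ⇒  [Cd^2+] = 1.0 × 10^-11 M.
For CdS: 6.1 x 10^-28 = 0.083 × [Cd^2+]  ⇒  [Cd^2+] = 7.3 x 10^-27 M.
The salt with the lower threshold [Cd^2+] precipitates first: CdS.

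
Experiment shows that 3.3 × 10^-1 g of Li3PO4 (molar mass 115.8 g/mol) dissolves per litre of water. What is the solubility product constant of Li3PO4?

Molar solubility s = (3.3 × 10^-1 g/L) / (115.8 g/mol) = 2.85 × 10^-3 M.
Li3PO4(s) <=> 3 Li^+ + PO4^3-
Let s = molar solubility. Then [Li^+] = 3s and [PO4^3-] = s.
Ksp = [Li^+]^3[PO4^3-]
Ksp = (3s)^3s = 27s^4
With s = 2.85 × 10^-3: Ksp = 1.8 × 10^-9

Ksp = 1.8 x 10^-9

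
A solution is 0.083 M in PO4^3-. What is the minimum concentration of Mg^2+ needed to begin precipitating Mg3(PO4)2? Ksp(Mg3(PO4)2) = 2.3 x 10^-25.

Mg3(PO4)2(s) ⇌ 3 Mg^2+(aq) + 2 PO4^3-(aq)
Ksp = [Mg^2+]^3[PO4^3-]^2
Precipitation begins when Q = Ksp. With [PO4^3-] = 0.083 M:
2.3 x 10^-25 = (0.083)^2 × [Mg^2+]^3
[Mg^2+] = (2.3 x 10^-25 / 6.89 x 10^-3)^(1/3) = 3.2 × 10^-8 M

[Mg^2+] ≈ 3.2e-8 M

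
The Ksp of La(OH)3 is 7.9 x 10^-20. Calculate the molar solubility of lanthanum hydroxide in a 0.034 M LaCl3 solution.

s = 4.4e-7 M

La(OH)3(s) <=> La^3+(aq) + 3 OH^-(aq)
Ksp = [La^3+][OH^-]^3
Let s be the molar solubility in this solution. [La^3+] = 0.034 + s ≈ 0.034, [OH^-] = 3s (common-ion effect: La^3+ is already 0.034 M).
Ksp ≈ 0.034 × (3s)^3
s = 4.4 × 10^-7 M
Check: s = 4.4 × 10^-7 ≪ 0.034, so the approximation is valid.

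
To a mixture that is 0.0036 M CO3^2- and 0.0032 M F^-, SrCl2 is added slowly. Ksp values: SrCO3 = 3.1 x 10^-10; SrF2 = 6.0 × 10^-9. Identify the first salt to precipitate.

SrCO3

Precipitation of each salt starts when its ion product equals its Ksp.
For SrCO3: 3.1 x 10^-10 = 0.0036 × [Sr^2+]  ⇒  [Sr^2+] = 8.6 x 10^-8 M.
For SrF2: 6.0 × 10^-9 = (0.0032)^2 × [Sr^2+]  ⇒  [Sr^2+] = 5.9 × 10^-4 M.
The salt with the lower threshold [Sr^2+] precipitates first: SrCO3.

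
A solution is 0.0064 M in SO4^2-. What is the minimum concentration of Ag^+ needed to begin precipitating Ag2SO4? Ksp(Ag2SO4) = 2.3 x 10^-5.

Ag2SO4(s) ⇌ 2 Ag^+(aq) + SO4^2-(aq)
Ksp = [Ag^+]^2[SO4^2-]
Precipitation begins when Q = Ksp. With [SO4^2-] = 0.0064 M:
2.3 x 10^-5 = (0.0064) × [Ag^+]^2
[Ag^+] = (2.3 x 10^-5 / 6.4 x 10^-3)^(1/2) = 6.0 x 10^-2 M

6.0 x 10^-2 M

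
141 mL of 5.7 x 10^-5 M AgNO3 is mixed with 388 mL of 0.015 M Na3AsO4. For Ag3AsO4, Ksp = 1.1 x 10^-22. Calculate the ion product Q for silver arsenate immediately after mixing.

Total volume = 141 + 388 = 529 mL.
[Ag^+] = 5.7 x 10^-5 × (141/529) = 1.52 × 10^-5 M
[AsO4^3-] = 1.5 × 10^-2 × (388/529) = 1.10 × 10^-2 M
Ag3AsO4(s) <=> 3 Ag^+ + AsO4^3-, so Q = [Ag^+]^3[AsO4^3-]
Q = (1.52 × 10^-5)^3(1.10 × 10^-2) = 3.9 × 10^-17
Q > Ksp, so Ag3AsO4 will precipitate.

Q ≈ 3.9e-17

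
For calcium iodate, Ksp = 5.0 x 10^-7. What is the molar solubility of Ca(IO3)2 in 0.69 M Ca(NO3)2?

4.3 × 10^-4 M

Ca(IO3)2(s) ⇌ Ca^2+ + 2 IO3^-
Ksp = [Ca^2+][IO3^-]^2
Let s = moles of Ca(IO3)2 that dissolve per litre. [Ca^2+] = 0.69 + s ≈ 0.69, [IO3^-] = 2s (Ksp is small, so little additional dissolves).
Ksp ≈ 0.69 × (2s)^2
s = 4.3 × 10^-4 M
Check: s = 4.3 × 10^-4 ≪ 0.69, so the approximation is valid.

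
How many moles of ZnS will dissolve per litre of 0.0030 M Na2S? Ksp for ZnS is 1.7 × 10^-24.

s = 5.7e-22 M

ZnS(s) <=> Zn^2+ + S^2-
Ksp = [Zn^2+][S^2-]
Let s be the molar solubility in this solution. [Zn^2+] = s, [S^2-] = 0.0030 + s ≈ 0.0030 (Ksp is small, so little additional dissolves).
Ksp ≈ s × 0.0030
s = 5.7 × 10^-22 M
Check: s = 5.7 × 10^-22 ≪ 0.0030, so the approximation is valid.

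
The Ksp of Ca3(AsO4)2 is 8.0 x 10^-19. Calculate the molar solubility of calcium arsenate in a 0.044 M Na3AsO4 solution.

Ca3(AsO4)2(s) <=> 3 Ca^2+ + 2 AsO4^3-
Ksp = [Ca^2+]^3[AsO4^3-]^2
Let s be the molar solubility in this solution. [Ca^2+] = 3s, [AsO4^3-] = 0.044 + 2s ≈ 0.044 (Ksp is small, so little additional dissolves).
Ksp ≈ (3s)^3 × (0.044)^2
s = 2.5 × 10^-6 M
Check: 2s = 5.0 × 10^-6 ≪ 0.044, so the approximation is valid.

s = 2.5 × 10^-6 M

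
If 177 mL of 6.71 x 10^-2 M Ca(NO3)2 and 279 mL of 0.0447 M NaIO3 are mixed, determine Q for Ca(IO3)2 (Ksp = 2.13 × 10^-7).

Q ≈ 1.95 × 10^-5

Total volume = 177 + 279 = 456 mL.
[Ca^2+] = 6.71 × 10^-2 × (177/456) = 2.605 x 10^-2 M
[IO3^-] = 4.47 × 10^-2 × (279/456) = 2.735 × 10^-2 M
Ca(IO3)2(s) <=> Ca^2+(aq) + 2 IO3^-(aq), so Q = [Ca^2+][IO3^-]^2
Q = (2.605 × 10^-2)(2.735 × 10^-2)^2 = 1.95 x 10^-5
Q > Ksp, so Ca(IO3)2 will precipitate.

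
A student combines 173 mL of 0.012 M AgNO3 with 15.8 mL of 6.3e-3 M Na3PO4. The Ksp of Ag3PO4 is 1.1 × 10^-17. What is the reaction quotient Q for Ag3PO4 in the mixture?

7.0 × 10^-10

Total volume = 173 + 15.8 = 188.8 mL.
[Ag^+] = 1.2 x 10^-2 × (173/188.8) = 1.10 × 10^-2 M
[PO4^3-] = 6.3 x 10^-3 × (15.8/188.8) = 5.27 x 10^-4 M
Ag3PO4(s) ⇌ 3 Ag^+ + PO4^3-, so Q = [Ag^+]^3[PO4^3-]
Q = (1.10 x 10^-2)^3(5.27 × 10^-4) = 7.0 x 10^-10
Q > Ksp, so Ag3PO4 will precipitate.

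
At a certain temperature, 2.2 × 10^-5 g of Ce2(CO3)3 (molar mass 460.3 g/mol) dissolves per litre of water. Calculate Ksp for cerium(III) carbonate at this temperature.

Ksp ≈ 2.7 × 10^-35

Molar solubility s = (2.2 x 10^-5 g/L) / (460.3 g/mol) = 4.78 × 10^-8 M.
Ce2(CO3)3(s) <=> 2 Ce^3+ + 3 CO3^2-
If s mol/L of Ce2(CO3)3 dissolves, [Ce^3+] = 2s and [CO3^2-] = 3s.
Ksp = [Ce^3+]^2[CO3^2-]^3
So Ksp = (2s)^2 × (3s)^3 = 108s^5
With s = 4.78 × 10^-8: Ksp = 2.7 × 10^-35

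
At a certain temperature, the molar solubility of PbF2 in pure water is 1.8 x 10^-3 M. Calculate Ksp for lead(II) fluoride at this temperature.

Ksp ≈ 2.3 × 10^-8

PbF2(s) ⇌ Pb^2+ + 2 F^-
Let s = molar solubility. Then [Pb^2+] = s and [F^-] = 2s.
Ksp = [Pb^2+][F^-]^2
So Ksp = s × (2s)^2 = 4s^3
Ksp = 4 × (1.8 × 10^-3)^3 = 2.3 × 10^-8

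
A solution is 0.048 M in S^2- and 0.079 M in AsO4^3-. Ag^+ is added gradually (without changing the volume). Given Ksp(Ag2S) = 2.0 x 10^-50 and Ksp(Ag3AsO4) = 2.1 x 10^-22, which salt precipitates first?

Each salt begins to precipitate when Q = Ksp, i.e. when [Ag^+] reaches its threshold.
For Ag2S: 2.0 x 10^-50 = 0.048 × [Ag^+]^2  ⇒  [Ag^+] = 6.5 x 10^-25 M.
For Ag3AsO4: 2.1 x 10^-22 = 0.079 × [Ag^+]^3  ⇒  [Ag^+] = 1.4 × 10^-7 M.
The salt with the lower threshold [Ag^+] precipitates first: Ag2S.

Ag2S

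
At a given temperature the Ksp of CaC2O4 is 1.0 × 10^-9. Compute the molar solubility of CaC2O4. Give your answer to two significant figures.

s ≈ 3.2 x 10^-5 M

CaC2O4(s) <=> Ca^2+ + C2O4^2-
Ksp = [Ca^2+][C2O4^2-]
If s mol/L of CaC2O4 dissolves, [Ca^2+] = s and [C2O4^2-] = s.
Ksp = s^2
s = (1.0 × 10^-9)^(1/2) = 3.2 x 10^-5 M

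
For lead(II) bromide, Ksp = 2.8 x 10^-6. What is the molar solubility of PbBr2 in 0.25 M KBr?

s ≈ 4.5e-5 M

PbBr2(s) ⇌ Pb^2+ + 2 Br^-
Ksp = [Pb^2+][Br^-]^2
Let s be the molar solubility in this solution. [Pb^2+] = s, [Br^-] = 0.25 + 2s ≈ 0.25 (since Br^- from KBr dominates).
Ksp ≈ s × (0.25)^2
s = 4.5 x 10^-5 M
Check: 2s = 9.0 × 10^-5 ≪ 0.25, so the approximation is valid.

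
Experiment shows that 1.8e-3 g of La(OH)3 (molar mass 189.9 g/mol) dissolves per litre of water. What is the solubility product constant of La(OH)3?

Ksp ≈ 2.2 × 10^-19

Molar solubility s = (1.8 × 10^-3 g/L) / (189.9 g/mol) = 9.48 × 10^-6 M.
La(OH)3(s) ⇌ La^3+(aq) + 3 OH^-(aq)
With molar solubility s: [La^3+] = s, [OH^-] = 3s.
Ksp = [La^3+][OH^-]^3
Ksp = s(3s)^3 = 27s^4
With s = 9.48 x 10^-6: Ksp = 2.2 × 10^-19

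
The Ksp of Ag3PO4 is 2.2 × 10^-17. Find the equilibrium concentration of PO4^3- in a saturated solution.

[PO4^3-] ≈ 3.0 × 10^-5 M

Ag3PO4(s) ⇌ 3 Ag^+(aq) + PO4^3-(aq)
Ksp = [Ag^+]^3[PO4^3-]
For each mole of Ag3PO4 that dissolves: [Ag^+] = 3s, [PO4^3-] = s.
Ksp = (3s)^3s = 27s^4
s = (2.2 × 10^-17 / 27)^(1/4) = 3.00 × 10^-5 M
[PO4^3-] = s = 3.0 x 10^-5 M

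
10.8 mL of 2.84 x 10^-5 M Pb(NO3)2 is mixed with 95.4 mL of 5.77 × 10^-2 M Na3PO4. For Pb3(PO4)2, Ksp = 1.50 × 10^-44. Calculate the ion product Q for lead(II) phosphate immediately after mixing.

Total volume = 10.8 + 95.4 = 106.2 mL.
[Pb^2+] = 2.84 × 10^-5 × (10.8/106.2) = 2.888 × 10^-6 M
[PO4^3-] = 5.77 × 10^-2 × (95.4/106.2) = 5.183 × 10^-2 M
Pb3(PO4)2(s) ⇌ 3 Pb^2+(aq) + 2 PO4^3-(aq), so Q = [Pb^2+]^3[PO4^3-]^2
Q = (2.888 × 10^-6)^3(5.183 x 10^-2)^2 = 6.47 x 10^-20
Q > Ksp, so Pb3(PO4)2 will precipitate.

Q = 6.47 x 10^-20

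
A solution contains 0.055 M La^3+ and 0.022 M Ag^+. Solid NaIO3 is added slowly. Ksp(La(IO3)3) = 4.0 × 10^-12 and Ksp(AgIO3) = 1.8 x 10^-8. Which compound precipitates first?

AgIO3

Precipitation of each salt starts when its ion product equals its Ksp.
For La(IO3)3: 4.0 × 10^-12 = 0.055 × [IO3^-]^3  ⇒  [IO3^-] = 4.2 × 10^-4 M.
For AgIO3: 1.8 x 10^-8 = 0.022 × [IO3^-]  ⇒  [IO3^-] = 8.2 x 10^-7 M.
The salt with the lower threshold [IO3^-] precipitates first: AgIO3.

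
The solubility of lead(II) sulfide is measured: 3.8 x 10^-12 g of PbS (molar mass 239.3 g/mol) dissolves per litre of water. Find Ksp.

Molar solubility s = (3.8 × 10^-12 g/L) / (239.3 g/mol) = 1.59 x 10^-14 M.
PbS(s) ⇌ Pb^2+ + S^2-
Let s = molar solubility. Then [Pb^2+] = s and [S^2-] = s.
Ksp = [Pb^2+][S^2-]
Ksp = (s)(s) = s^2
Ksp = (1.59 x 10^-14)^2 = 2.5 x 10^-28

Ksp = 2.5e-28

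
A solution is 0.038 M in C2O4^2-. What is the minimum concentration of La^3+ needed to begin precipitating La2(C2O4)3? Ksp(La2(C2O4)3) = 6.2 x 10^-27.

La2(C2O4)3(s) ⇌ 2 La^3+(aq) + 3 C2O4^2-(aq)
Ksp = [La^3+]^2[C2O4^2-]^3
Precipitation begins when Q = Ksp. With [C2O4^2-] = 0.038 M:
6.2 x 10^-27 = (0.038)^3 × [La^3+]^2
[La^3+] = (6.2 x 10^-27 / 5.49 × 10^-5)^(1/2) = 1.1 × 10^-11 M

[La^3+] ≈ 1.1 × 10^-11 M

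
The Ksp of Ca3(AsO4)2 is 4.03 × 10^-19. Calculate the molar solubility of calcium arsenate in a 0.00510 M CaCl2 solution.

8.71 × 10^-7 M

Ca3(AsO4)2(s) <=> 3 Ca^2+ + 2 AsO4^3-
Ksp = [Ca^2+]^3[AsO4^3-]^2
If s mol/L dissolves here, [Ca^2+] = 0.00510 + 3s ≈ 0.00510, [AsO4^3-] = 2s (common-ion effect: Ca^2+ is already 0.00510 M).
Ksp ≈ (0.00510)^3 × (2s)^2
s = 8.71 × 10^-7 M
Check: 3s = 2.6 × 10^-6 ≪ 0.00510, so the approximation is valid.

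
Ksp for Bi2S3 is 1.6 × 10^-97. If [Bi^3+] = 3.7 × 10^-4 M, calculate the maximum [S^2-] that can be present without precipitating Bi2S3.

[S^2-] ≈ 1.1 × 10^-30 M

Bi2S3(s) ⇌ 2 Bi^3+ + 3 S^2-
Ksp = [Bi^3+]^2[S^2-]^3
Precipitation begins when Q = Ksp. With [Bi^3+] = 3.7 × 10^-4 M:
1.6 × 10^-97 = (3.7 × 10^-4)^2 × [S^2-]^3
[S^2-] = (1.6 × 10^-97 / 1.37 × 10^-7)^(1/3) = 1.1 × 10^-30 M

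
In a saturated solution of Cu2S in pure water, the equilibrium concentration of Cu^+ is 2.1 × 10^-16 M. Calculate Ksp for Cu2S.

Ksp ≈ 4.6 x 10^-48

Cu2S(s) ⇌ 2 Cu^+(aq) + S^2-(aq)
Stoichiometry gives [S^2-] = (1/2)[Cu^+] = 1.05 × 10^-16 M.
Ksp = [Cu^+]^2[S^2-]
Ksp = (2.1 x 10^-16)^2 × 1.05 × 10^-16 = 4.6 × 10^-48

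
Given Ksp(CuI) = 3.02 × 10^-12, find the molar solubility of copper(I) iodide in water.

s ≈ 1.74e-6 M

CuI(s) ⇌ Cu^+ + I^-
Ksp = [Cu^+][I^-]
Let s = molar solubility. Then [Cu^+] = s and [I^-] = s.
Ksp = s^2
s = (3.02 × 10^-12)^(1/2) = 1.74 × 10^-6 M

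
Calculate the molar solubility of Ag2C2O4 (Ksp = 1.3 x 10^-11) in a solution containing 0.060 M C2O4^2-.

Ag2C2O4(s) ⇌ 2 Ag^+ + C2O4^2-
Ksp = [Ag^+]^2[C2O4^2-]
If s mol/L dissolves here, [Ag^+] = 2s, [C2O4^2-] = 0.060 + s ≈ 0.060 (Ksp is small, so little additional dissolves).
Ksp ≈ (2s)^2 × 0.060
s = 7.4 × 10^-6 M
Check: s = 7.4 x 10^-6 ≪ 0.060, so the approximation is valid.

s ≈ 7.4 x 10^-6 M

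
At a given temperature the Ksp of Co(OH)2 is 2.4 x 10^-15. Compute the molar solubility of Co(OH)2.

Co(OH)2(s) ⇌ Co^2+ + 2 OH^-
Ksp = [Co^2+][OH^-]^2
For each mole of Co(OH)2 that dissolves: [Co^2+] = s, [OH^-] = 2s.
Ksp = s(2s)^2 = 4s^3
Solving, s = (2.4 x 10^-15/4)^(1/3) = 8.4 x 10^-6 M

8.4e-6 M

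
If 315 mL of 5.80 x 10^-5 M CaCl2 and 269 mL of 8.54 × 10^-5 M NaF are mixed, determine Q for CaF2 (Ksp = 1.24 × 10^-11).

Total volume = 315 + 269 = 584 mL.
[Ca^2+] = 5.80 × 10^-5 × (315/584) = 3.128 x 10^-5 M
[F^-] = 8.54 × 10^-5 × (269/584) = 3.934 × 10^-5 M
CaF2(s) ⇌ Ca^2+ + 2 F^-, so Q = [Ca^2+][F^-]^2
Q = (3.128 × 10^-5)(3.934 x 10^-5)^2 = 4.84 × 10^-14
Q < Ksp, so no precipitate of CaF2 forms.

4.84 x 10^-14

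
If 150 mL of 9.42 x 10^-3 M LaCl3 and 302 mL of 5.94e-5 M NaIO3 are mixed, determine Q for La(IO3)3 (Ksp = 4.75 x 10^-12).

1.95 × 10^-16

Total volume = 150 + 302 = 452 mL.
[La^3+] = 9.42 x 10^-3 × (150/452) = 3.126 × 10^-3 M
[IO3^-] = 5.94 x 10^-5 × (302/452) = 3.969 × 10^-5 M
La(IO3)3(s) <=> La^3+ + 3 IO3^-, so Q = [La^3+][IO3^-]^3
Q = (3.126 × 10^-3)(3.969 x 10^-5)^3 = 1.95 × 10^-16
Q < Ksp, so no precipitate of La(IO3)3 forms.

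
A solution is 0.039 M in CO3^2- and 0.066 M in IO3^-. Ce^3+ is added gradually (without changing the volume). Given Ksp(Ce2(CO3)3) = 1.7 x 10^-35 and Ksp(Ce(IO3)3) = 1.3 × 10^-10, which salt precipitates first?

Precipitation of each salt starts when its ion product equals its Ksp.
For Ce2(CO3)3: 1.7 x 10^-35 = (0.039)^3 × [Ce^3+]^2  ⇒  [Ce^3+] = 5.4 x 10^-16 M.
For Ce(IO3)3: 1.3 × 10^-10 = (0.066)^3 × [Ce^3+]  ⇒  [Ce^3+] = 4.5 × 10^-7 M.
The salt with the lower threshold [Ce^3+] precipitates first: Ce2(CO3)3.

Ce2(CO3)3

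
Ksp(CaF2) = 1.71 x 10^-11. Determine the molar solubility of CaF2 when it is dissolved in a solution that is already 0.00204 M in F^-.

CaF2(s) ⇌ Ca^2+ + 2 F^-
Ksp = [Ca^2+][F^-]^2
Let s = moles of CaF2 that dissolve per litre. [Ca^2+] = s, [F^-] = 0.00204 + 2s ≈ 0.00204 (since the F^- already present dominates).
Ksp ≈ s × (0.00204)^2
s = 4.11 × 10^-6 M
Check: 2s = 8.2 × 10^-6 ≪ 0.00204, so the approximation is valid.

s = 4.11 × 10^-6 M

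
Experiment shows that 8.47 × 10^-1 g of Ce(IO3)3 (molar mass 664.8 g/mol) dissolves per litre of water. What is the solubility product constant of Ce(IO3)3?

7.11 x 10^-11

Molar solubility s = (8.47 × 10^-1 g/L) / (664.8 g/mol) = 1.274 x 10^-3 M.
Ce(IO3)3(s) ⇌ Ce^3+(aq) + 3 IO3^-(aq)
Let s = molar solubility. Then [Ce^3+] = s and [IO3^-] = 3s.
Ksp = [Ce^3+][IO3^-]^3
So Ksp = s × (3s)^3 = 27s^4
With s = 1.274 × 10^-3: Ksp = 7.11 × 10^-11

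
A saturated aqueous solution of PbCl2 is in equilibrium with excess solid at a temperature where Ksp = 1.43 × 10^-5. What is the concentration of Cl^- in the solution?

0.0306 M

PbCl2(s) ⇌ Pb^2+ + 2 Cl^-
Ksp = [Pb^2+][Cl^-]^2
For each mole of PbCl2 that dissolves: [Pb^2+] = s, [Cl^-] = 2s.
So Ksp = s × (2s)^2 = 4s^3
Solving, s = (1.43 × 10^-5/4)^(1/3) = 1.529 × 10^-2 M
[Cl^-] = 2s = 3.06 × 10^-2 M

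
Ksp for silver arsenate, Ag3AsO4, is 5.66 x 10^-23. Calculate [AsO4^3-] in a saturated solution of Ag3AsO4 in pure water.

[AsO4^3-] = 1.20 × 10^-6 M

Ag3AsO4(s) ⇌ 3 Ag^+ + AsO4^3-
Ksp = [Ag^+]^3[AsO4^3-]
Let s = molar solubility. Then [Ag^+] = 3s and [AsO4^3-] = s.
Ksp = (3s)^3s = 27s^4
s = (5.66 x 10^-23 / 27)^(1/4) = 1.203 × 10^-6 M
[AsO4^3-] = s = 1.20 × 10^-6 M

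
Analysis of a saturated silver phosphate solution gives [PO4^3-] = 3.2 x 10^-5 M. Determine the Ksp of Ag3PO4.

Ksp ≈ 2.8 × 10^-17

Ag3PO4(s) <=> 3 Ag^+ + PO4^3-
Stoichiometry gives [Ag^+] = (3/1)[PO4^3-] = 9.60 x 10^-5 M.
Ksp = [Ag^+]^3[PO4^3-]
Ksp = (9.60 × 10^-5)^3 × 3.2 x 10^-5 = 2.8 x 10^-17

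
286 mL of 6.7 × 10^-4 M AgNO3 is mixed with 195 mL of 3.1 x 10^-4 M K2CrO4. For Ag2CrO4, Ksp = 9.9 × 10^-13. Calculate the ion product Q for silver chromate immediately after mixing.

Total volume = 286 + 195 = 481 mL.
[Ag^+] = 6.7 × 10^-4 × (286/481) = 3.98 x 10^-4 M
[CrO4^2-] = 3.1 × 10^-4 × (195/481) = 1.26 × 10^-4 M
Ag2CrO4(s) ⇌ 2 Ag^+(aq) + CrO4^2-(aq), so Q = [Ag^+]^2[CrO4^2-]
Q = (3.98 × 10^-4)^2(1.26 × 10^-4) = 2.0 x 10^-11
Q > Ksp, so Ag2CrO4 will precipitate.

Q = 2.0 × 10^-11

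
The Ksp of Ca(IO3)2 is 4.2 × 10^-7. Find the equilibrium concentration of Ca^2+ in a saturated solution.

4.7 × 10^-3 M

Ca(IO3)2(s) <=> Ca^2+ + 2 IO3^-
Ksp = [Ca^2+][IO3^-]^2
For each mole of Ca(IO3)2 that dissolves: [Ca^2+] = s, [IO3^-] = 2s.
Ksp = s(2s)^2 = 4s^3
s^3 = 4.2 × 10^-7 / 4, so s = 4.72 x 10^-3 M
[Ca^2+] = s = 4.7 × 10^-3 M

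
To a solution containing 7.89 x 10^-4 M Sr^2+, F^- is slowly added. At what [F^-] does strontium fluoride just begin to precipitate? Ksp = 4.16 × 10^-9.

[F^-] = 2.30e-3 M

SrF2(s) ⇌ Sr^2+ + 2 F^-
Ksp = [Sr^2+][F^-]^2
Precipitation begins when Q = Ksp. With [Sr^2+] = 7.89 x 10^-4 M:
4.16 × 10^-9 = (7.89 x 10^-4) × [F^-]^2
[F^-] = (4.16 × 10^-9 / 7.89 × 10^-4)^(1/2) = 2.30 × 10^-3 M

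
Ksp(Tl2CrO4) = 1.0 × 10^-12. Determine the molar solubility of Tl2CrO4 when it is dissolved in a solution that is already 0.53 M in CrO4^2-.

s = 6.9e-7 M

Tl2CrO4(s) ⇌ 2 Tl^+ + CrO4^2-
Ksp = [Tl^+]^2[CrO4^2-]
Let s = moles of Tl2CrO4 that dissolve per litre. [Tl^+] = 2s, [CrO4^2-] = 0.53 + s ≈ 0.53 (common-ion effect: CrO4^2- is already 0.53 M).
Ksp ≈ (2s)^2 × 0.53
s = 6.9 × 10^-7 M
Check: s = 6.9 × 10^-7 ≪ 0.53, so the approximation is valid.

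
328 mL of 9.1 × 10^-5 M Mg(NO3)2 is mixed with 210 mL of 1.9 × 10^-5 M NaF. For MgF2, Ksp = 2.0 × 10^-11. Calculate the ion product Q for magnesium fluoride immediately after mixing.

Q = 3.1e-15

Total volume = 328 + 210 = 538 mL.
[Mg^2+] = 9.1 × 10^-5 × (328/538) = 5.55 × 10^-5 M
[F^-] = 1.9 × 10^-5 × (210/538) = 7.42 × 10^-6 M
MgF2(s) ⇌ Mg^2+ + 2 F^-, so Q = [Mg^2+][F^-]^2
Q = (5.55 x 10^-5)(7.42 x 10^-6)^2 = 3.1 x 10^-15
Q < Ksp, so no precipitate of MgF2 forms.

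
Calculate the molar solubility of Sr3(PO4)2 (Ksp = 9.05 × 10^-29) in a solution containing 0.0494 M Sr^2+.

s = 4.33e-13 M

Sr3(PO4)2(s) ⇌ 3 Sr^2+(aq) + 2 PO4^3-(aq)
Ksp = [Sr^2+]^3[PO4^3-]^2
Let s = moles of Sr3(PO4)2 that dissolve per litre. [Sr^2+] = 0.0494 + 3s ≈ 0.0494, [PO4^3-] = 2s (Ksp is small, so little additional dissolves).
Ksp ≈ (0.0494)^3 × (2s)^2
s = 4.33 × 10^-13 M
Check: 3s = 1.3 × 10^-12 ≪ 0.0494, so the approximation is valid.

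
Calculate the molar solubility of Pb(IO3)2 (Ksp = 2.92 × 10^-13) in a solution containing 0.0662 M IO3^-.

Pb(IO3)2(s) ⇌ Pb^2+(aq) + 2 IO3^-(aq)
Ksp = [Pb^2+][IO3^-]^2
Let s be the molar solubility in this solution. [Pb^2+] = s, [IO3^-] = 0.0662 + 2s ≈ 0.0662 (since the IO3^- already present dominates).
Ksp ≈ s × (0.0662)^2
s = 6.66 × 10^-11 M
Check: 2s = 1.3 × 10^-10 ≪ 0.0662, so the approximation is valid.

s = 6.66 × 10^-11 M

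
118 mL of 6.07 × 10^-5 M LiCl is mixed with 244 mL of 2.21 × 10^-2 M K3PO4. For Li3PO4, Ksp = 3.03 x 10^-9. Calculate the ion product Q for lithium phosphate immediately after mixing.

Total volume = 118 + 244 = 362 mL.
[Li^+] = 6.07 × 10^-5 × (118/362) = 1.979 × 10^-5 M
[PO4^3-] = 2.21 × 10^-2 × (244/362) = 1.490 x 10^-2 M
Li3PO4(s) ⇌ 3 Li^+(aq) + PO4^3-(aq), so Q = [Li^+]^3[PO4^3-]
Q = (1.979 × 10^-5)^3(1.490 × 10^-2) = 1.15 × 10^-16
Q < Ksp, so no precipitate of Li3PO4 forms.

1.15 × 10^-16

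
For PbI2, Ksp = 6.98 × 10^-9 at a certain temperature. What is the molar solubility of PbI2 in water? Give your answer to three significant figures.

1.20 × 10^-3 M

PbI2(s) <=> Pb^2+ + 2 I^-
Ksp = [Pb^2+][I^-]^2
Let s = molar solubility. Then [Pb^2+] = s and [I^-] = 2s.
Ksp = s(2s)^2 = 4s^3
s^3 = 6.98 × 10^-9 / 4, so s = 1.20 × 10^-3 M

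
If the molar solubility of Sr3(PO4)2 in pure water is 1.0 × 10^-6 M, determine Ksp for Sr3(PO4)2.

Sr3(PO4)2(s) <=> 3 Sr^2+ + 2 PO4^3-
For each mole of Sr3(PO4)2 that dissolves: [Sr^2+] = 3s, [PO4^3-] = 2s.
Ksp = [Sr^2+]^3[PO4^3-]^2
Substituting: Ksp = (3s)^3(2s)^2 = 108s^5
Ksp = 108 × (1.0 × 10^-6)^5 = 1.1 x 10^-28

Ksp = 1.1 × 10^-28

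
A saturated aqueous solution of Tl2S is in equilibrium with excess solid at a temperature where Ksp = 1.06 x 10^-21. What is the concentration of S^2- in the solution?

Tl2S(s) ⇌ 2 Tl^+(aq) + S^2-(aq)
Ksp = [Tl^+]^2[S^2-]
With molar solubility s: [Tl^+] = 2s, [S^2-] = s.
So Ksp = (2s)^2 × s = 4s^3
s^3 = 1.06 x 10^-21 / 4, so s = 6.423 × 10^-8 M
[S^2-] = s = 6.42 × 10^-8 M

[S^2-] = 6.42 × 10^-8 M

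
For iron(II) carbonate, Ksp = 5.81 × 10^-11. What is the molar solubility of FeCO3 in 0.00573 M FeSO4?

1.01 x 10^-8 M

FeCO3(s) ⇌ Fe^2+ + CO3^2-
Ksp = [Fe^2+][CO3^2-]
Let s = moles of FeCO3 that dissolve per litre. [Fe^2+] = 0.00573 + s ≈ 0.00573, [CO3^2-] = s (since Fe^2+ from FeSO4 dominates).
Ksp ≈ 0.00573 × s
s = 1.01 × 10^-8 M
Check: s = 1.0 × 10^-8 ≪ 0.00573, so the approximation is valid.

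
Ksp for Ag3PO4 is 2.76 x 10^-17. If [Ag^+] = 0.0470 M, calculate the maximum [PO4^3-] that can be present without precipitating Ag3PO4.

[PO4^3-] ≈ 2.66e-13 M

Ag3PO4(s) ⇌ 3 Ag^+ + PO4^3-
Ksp = [Ag^+]^3[PO4^3-]
Precipitation begins when Q = Ksp. With [Ag^+] = 0.0470 M:
2.76 x 10^-17 = (0.0470)^3 × [PO4^3-]
[PO4^3-] = (2.76 x 10^-17 / 1.038 x 10^-4) = 2.66 × 10^-13 M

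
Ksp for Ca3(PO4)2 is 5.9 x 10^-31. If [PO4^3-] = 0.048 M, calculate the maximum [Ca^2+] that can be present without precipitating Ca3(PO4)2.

[Ca^2+] ≈ 6.4 x 10^-10 M

Ca3(PO4)2(s) <=> 3 Ca^2+(aq) + 2 PO4^3-(aq)
Ksp = [Ca^2+]^3[PO4^3-]^2
Precipitation begins when Q = Ksp. With [PO4^3-] = 0.048 M:
5.9 x 10^-31 = (0.048)^2 × [Ca^2+]^3
[Ca^2+] = (5.9 x 10^-31 / 2.30 × 10^-3)^(1/3) = 6.4 × 10^-10 M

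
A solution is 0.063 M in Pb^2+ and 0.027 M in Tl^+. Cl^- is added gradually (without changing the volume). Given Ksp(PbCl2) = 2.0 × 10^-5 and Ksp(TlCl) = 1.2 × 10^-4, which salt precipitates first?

TlCl

Each salt begins to precipitate when Q = Ksp, i.e. when [Cl^-] reaches its threshold.
For PbCl2: 2.0 × 10^-5 = 0.063 × [Cl^-]^2  ⇒  [Cl^-] = 1.8 × 10^-2 M.
For TlCl: 1.2 × 10^-4 = 0.027 × [Cl^-]  ⇒  [Cl^-] = 4.4 x 10^-3 M.
The salt with the lower threshold [Cl^-] precipitates first: TlCl.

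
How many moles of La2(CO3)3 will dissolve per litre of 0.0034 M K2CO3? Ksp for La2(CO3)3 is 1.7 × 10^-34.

La2(CO3)3(s) <=> 2 La^3+ + 3 CO3^2-
Ksp = [La^3+]^2[CO3^2-]^3
If s mol/L dissolves here, [La^3+] = 2s, [CO3^2-] = 0.0034 + 3s ≈ 0.0034 (since CO3^2- from K2CO3 dominates).
Ksp ≈ (2s)^2 × (0.0034)^3
s = 3.3 x 10^-14 M
Check: 3s = 9.9 x 10^-14 ≪ 0.0034, so the approximation is valid.

s = 3.3e-14 M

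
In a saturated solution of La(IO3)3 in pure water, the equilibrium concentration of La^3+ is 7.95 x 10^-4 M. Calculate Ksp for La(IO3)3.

Ksp = 1.08 × 10^-11

La(IO3)3(s) ⇌ La^3+ + 3 IO3^-
Stoichiometry gives [IO3^-] = (3/1)[La^3+] = 2.385 × 10^-3 M.
Ksp = [La^3+][IO3^-]^3
Ksp = 7.95 x 10^-4 × (2.385 × 10^-3)^3 = 1.08 × 10^-11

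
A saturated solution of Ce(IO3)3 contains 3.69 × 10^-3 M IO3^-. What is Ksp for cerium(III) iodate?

Ksp ≈ 6.18 × 10^-11

Ce(IO3)3(s) ⇌ Ce^3+(aq) + 3 IO3^-(aq)
Stoichiometry gives [Ce^3+] = (1/3)[IO3^-] = 1.230 x 10^-3 M.
Ksp = [Ce^3+][IO3^-]^3
Ksp = 1.230 × 10^-3 × (3.69 × 10^-3)^3 = 6.18 × 10^-11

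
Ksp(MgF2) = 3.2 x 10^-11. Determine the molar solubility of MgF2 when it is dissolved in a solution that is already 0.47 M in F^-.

1.4e-10 M

MgF2(s) ⇌ Mg^2+(aq) + 2 F^-(aq)
Ksp = [Mg^2+][F^-]^2
Let s = moles of MgF2 that dissolve per litre. [Mg^2+] = s, [F^-] = 0.47 + 2s ≈ 0.47 (common-ion effect: F^- is already 0.47 M).
Ksp ≈ s × (0.47)^2
s = 1.4 × 10^-10 M
Check: 2s = 2.9 x 10^-10 ≪ 0.47, so the approximation is valid.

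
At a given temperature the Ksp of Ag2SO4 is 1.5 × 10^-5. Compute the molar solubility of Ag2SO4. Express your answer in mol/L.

s = 1.6 x 10^-2 M

Ag2SO4(s) ⇌ 2 Ag^+(aq) + SO4^2-(aq)
Ksp = [Ag^+]^2[SO4^2-]
If s mol/L of Ag2SO4 dissolves, [Ag^+] = 2s and [SO4^2-] = s.
Ksp = (2s)^2s = 4s^3
s = (1.5 × 10^-5 / 4)^(1/3) = 1.6 x 10^-2 M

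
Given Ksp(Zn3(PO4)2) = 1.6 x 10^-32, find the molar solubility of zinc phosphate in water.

s ≈ 1.7e-7 M

Zn3(PO4)2(s) ⇌ 3 Zn^2+ + 2 PO4^3-
Ksp = [Zn^2+]^3[PO4^3-]^2
With molar solubility s: [Zn^2+] = 3s, [PO4^3-] = 2s.
Ksp = (3s)^3(2s)^2 = 108s^5
s^5 = 1.6 x 10^-32 / 108, so s = 1.7 × 10^-7 M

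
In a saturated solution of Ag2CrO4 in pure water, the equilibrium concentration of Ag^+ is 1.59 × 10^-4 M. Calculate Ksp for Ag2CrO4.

Ksp = 2.01 x 10^-12

Ag2CrO4(s) <=> 2 Ag^+(aq) + CrO4^2-(aq)
Stoichiometry gives [CrO4^2-] = (1/2)[Ag^+] = 7.950 × 10^-5 M.
Ksp = [Ag^+]^2[CrO4^2-]
Ksp = (1.59 × 10^-4)^2 × 7.950 x 10^-5 = 2.01 × 10^-12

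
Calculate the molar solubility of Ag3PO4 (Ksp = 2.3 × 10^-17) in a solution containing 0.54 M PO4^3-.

s ≈ 1.2 × 10^-6 M

Ag3PO4(s) ⇌ 3 Ag^+ + PO4^3-
Ksp = [Ag^+]^3[PO4^3-]
If s mol/L dissolves here, [Ag^+] = 3s, [PO4^3-] = 0.54 + s ≈ 0.54 (common-ion effect: PO4^3- is already 0.54 M).
Ksp ≈ (3s)^3 × 0.54
s = 1.2 x 10^-6 M
Check: s = 1.2 × 10^-6 ≪ 0.54, so the approximation is valid.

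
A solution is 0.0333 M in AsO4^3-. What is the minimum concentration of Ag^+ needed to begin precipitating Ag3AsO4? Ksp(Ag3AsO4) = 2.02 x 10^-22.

1.82 x 10^-7 M

Ag3AsO4(s) ⇌ 3 Ag^+(aq) + AsO4^3-(aq)
Ksp = [Ag^+]^3[AsO4^3-]
Precipitation begins when Q = Ksp. With [AsO4^3-] = 0.0333 M:
2.02 x 10^-22 = (0.0333) × [Ag^+]^3
[Ag^+] = (2.02 x 10^-22 / 3.33 × 10^-2)^(1/3) = 1.82 × 10^-7 M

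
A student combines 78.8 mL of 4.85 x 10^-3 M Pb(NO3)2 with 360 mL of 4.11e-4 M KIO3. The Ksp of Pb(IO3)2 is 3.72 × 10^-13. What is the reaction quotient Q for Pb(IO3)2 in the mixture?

Q = 9.90e-11

Total volume = 78.8 + 360 = 438.8 mL.
[Pb^2+] = 4.85 × 10^-3 × (78.8/438.8) = 8.710 × 10^-4 M
[IO3^-] = 4.11 x 10^-4 × (360/438.8) = 3.372 × 10^-4 M
Pb(IO3)2(s) ⇌ Pb^2+(aq) + 2 IO3^-(aq), so Q = [Pb^2+][IO3^-]^2
Q = (8.710 × 10^-4)(3.372 × 10^-4)^2 = 9.90 × 10^-11
Q > Ksp, so Pb(IO3)2 will precipitate.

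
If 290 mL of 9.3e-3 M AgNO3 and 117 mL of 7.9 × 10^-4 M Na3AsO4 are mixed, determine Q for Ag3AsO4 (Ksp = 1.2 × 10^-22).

Q = 6.6e-11

Total volume = 290 + 117 = 407 mL.
[Ag^+] = 9.3 x 10^-3 × (290/407) = 6.63 × 10^-3 M
[AsO4^3-] = 7.9 x 10^-4 × (117/407) = 2.27 × 10^-4 M
Ag3AsO4(s) ⇌ 3 Ag^+ + AsO4^3-, so Q = [Ag^+]^3[AsO4^3-]
Q = (6.63 x 10^-3)^3(2.27 x 10^-4) = 6.6 × 10^-11
Q > Ksp, so Ag3AsO4 will precipitate.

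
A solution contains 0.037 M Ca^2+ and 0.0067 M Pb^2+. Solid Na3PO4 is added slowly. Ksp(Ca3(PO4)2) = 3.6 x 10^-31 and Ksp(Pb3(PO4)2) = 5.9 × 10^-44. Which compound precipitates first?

Pb3(PO4)2

Each salt begins to precipitate when Q = Ksp, i.e. when [PO4^3-] reaches its threshold.
For Ca3(PO4)2: 3.6 x 10^-31 = (0.037)^3 × [PO4^3-]^2  ⇒  [PO4^3-] = 8.4 x 10^-14 M.
For Pb3(PO4)2: 5.9 × 10^-44 = (0.0067)^3 × [PO4^3-]^2  ⇒  [PO4^3-] = 4.4 × 10^-19 M.
The salt with the lower threshold [PO4^3-] precipitates first: Pb3(PO4)2.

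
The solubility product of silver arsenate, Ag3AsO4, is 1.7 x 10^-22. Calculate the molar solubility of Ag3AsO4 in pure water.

Ag3AsO4(s) ⇌ 3 Ag^+ + AsO4^3-
Ksp = [Ag^+]^3[AsO4^3-]
For each mole of Ag3AsO4 that dissolves: [Ag^+] = 3s, [AsO4^3-] = s.
Substituting: Ksp = (3s)^3s = 27s^4
s = (1.7 x 10^-22 / 27)^(1/4) = 1.6 x 10^-6 M

s ≈ 1.6 × 10^-6 M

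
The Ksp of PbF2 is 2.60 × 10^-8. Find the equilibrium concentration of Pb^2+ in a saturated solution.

PbF2(s) ⇌ Pb^2+ + 2 F^-
Ksp = [Pb^2+][F^-]^2
Let s = molar solubility. Then [Pb^2+] = s and [F^-] = 2s.
So Ksp = s × (2s)^2 = 4s^3
Solving, s = (2.60 × 10^-8/4)^(1/3) = 1.866 x 10^-3 M
[Pb^2+] = s = 1.87 x 10^-3 M

1.87e-3 M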